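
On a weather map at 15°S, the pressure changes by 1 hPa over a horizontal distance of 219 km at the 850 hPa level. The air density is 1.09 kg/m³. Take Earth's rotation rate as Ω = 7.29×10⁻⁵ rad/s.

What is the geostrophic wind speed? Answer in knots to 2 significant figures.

Coriolis parameter at 15°S:
f = 2Ω sin φ = 2 × 7.29×10⁻⁵ × sin 15° = 3.77×10⁻⁵ s⁻¹
Pressure gradient: |∂P/∂n| = 100 Pa / 219000 m = 4.57×10⁻⁴ Pa/m
Geostrophic balance (pressure-gradient force = Coriolis force):
V_g = (1/(fρ)) |∂P/∂n| = 4.57×10⁻⁴ / (3.77×10⁻⁵ × 1.09) = 11.1 m/s
Converting: 11.1 m/s × 1.944 = 22 knots

22 knots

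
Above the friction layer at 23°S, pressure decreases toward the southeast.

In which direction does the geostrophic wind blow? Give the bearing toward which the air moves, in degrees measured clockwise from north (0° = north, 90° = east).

045°

The pressure-gradient force points toward the southeast (bearing 135°).
Geostrophic balance: in the Southern Hemisphere the Coriolis force deflects motion to the left, so the geostrophic wind blows 90° to the left of the pressure-gradient force (low pressure on the right).
Rotating 135° by 90° counterclockwise gives 045° — the wind blows toward the northeast.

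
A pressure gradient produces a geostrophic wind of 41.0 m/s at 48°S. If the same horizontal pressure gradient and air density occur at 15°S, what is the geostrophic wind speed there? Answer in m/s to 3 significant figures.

118 m/s

With the same pressure gradient and density, V_g ∝ 1/f ∝ 1/sin φ.
V₂ = V₁ · sin φ₁ / sin φ₂ = 41.0 × sin 48° / sin 15°
V₂ = 41.0 × 0.7431/0.2588 = 118 m/s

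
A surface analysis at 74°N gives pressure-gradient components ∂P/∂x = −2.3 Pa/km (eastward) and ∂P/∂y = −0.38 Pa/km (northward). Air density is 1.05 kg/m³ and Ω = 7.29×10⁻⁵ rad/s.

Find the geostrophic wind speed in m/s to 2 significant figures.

Coriolis parameter at 74°N:
f = 2Ω sin φ = 2 × 7.29×10⁻⁵ × sin 74° = 1.40×10⁻⁴ s⁻¹
Component geostrophic relations (x east, y north):
u_g = −(1/(fρ)) ∂P/∂y,  v_g = (1/(fρ)) ∂P/∂x
u_g = −(−0.38×10⁻³)/(1.40×10⁻⁴ × 1.05) = 2.58 m/s;  v_g = (−2.3×10⁻³)/(1.40×10⁻⁴ × 1.05) = −15.6 m/s
|V_g| = √(u_g² + v_g²) = 15.8 m/s

16 m/s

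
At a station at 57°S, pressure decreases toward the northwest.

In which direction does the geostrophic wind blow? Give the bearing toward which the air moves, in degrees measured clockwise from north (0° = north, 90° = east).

The pressure-gradient force points toward the northwest (bearing 315°).
Geostrophic balance: in the Southern Hemisphere the Coriolis force deflects motion to the left, so the geostrophic wind blows 90° to the left of the pressure-gradient force (low pressure on the right).
Rotating 315° by 90° counterclockwise gives 225° — the wind blows toward the southwest.

225°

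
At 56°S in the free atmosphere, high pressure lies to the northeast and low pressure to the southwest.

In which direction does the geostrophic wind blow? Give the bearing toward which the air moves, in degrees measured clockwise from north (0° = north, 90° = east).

135°

The pressure-gradient force points toward the southwest (bearing 225°).
Geostrophic balance: in the Southern Hemisphere the Coriolis force deflects motion to the left, so the geostrophic wind blows 90° to the left of the pressure-gradient force (low pressure on the right).
Rotating 225° by 90° counterclockwise gives 135° — the wind blows toward the southeast.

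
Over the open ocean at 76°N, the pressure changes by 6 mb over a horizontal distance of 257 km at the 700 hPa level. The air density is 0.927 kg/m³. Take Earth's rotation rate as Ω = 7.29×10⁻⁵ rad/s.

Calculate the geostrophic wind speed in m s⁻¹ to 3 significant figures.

17.8 m s⁻¹

Coriolis parameter at 76°N:
f = 2Ω sin φ = 2 × 7.29×10⁻⁵ × sin 76° = 1.41×10⁻⁴ s⁻¹
Pressure gradient: |∂P/∂n| = 600 Pa / 257000 m = 2.33×10⁻³ Pa/m
Geostrophic balance (pressure-gradient force = Coriolis force):
V_g = (1/(fρ)) |∂P/∂n| = 2.33×10⁻³ / (1.41×10⁻⁴ × 0.927) = 17.8 m/s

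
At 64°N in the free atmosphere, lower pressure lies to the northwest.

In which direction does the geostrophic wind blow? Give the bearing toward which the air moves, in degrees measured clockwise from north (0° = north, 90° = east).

The pressure-gradient force points toward the northwest (bearing 315°).
Geostrophic balance: in the Northern Hemisphere the Coriolis force deflects motion to the right, so the geostrophic wind blows 90° to the right of the pressure-gradient force (low pressure on the left).
Rotating 315° by 90° clockwise gives 045° — the wind blows toward the northeast.

045°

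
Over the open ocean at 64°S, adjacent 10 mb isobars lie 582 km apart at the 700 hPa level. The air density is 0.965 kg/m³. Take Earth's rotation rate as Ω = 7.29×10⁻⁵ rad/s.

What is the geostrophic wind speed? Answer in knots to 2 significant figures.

Coriolis parameter at 64°S:
f = 2Ω sin φ = 2 × 7.29×10⁻⁵ × sin 64° = 1.31×10⁻⁴ s⁻¹
Pressure gradient: |∂P/∂n| = 1000 Pa / 582000 m = 1.72×10⁻³ Pa/m
Geostrophic balance (pressure-gradient force = Coriolis force):
V_g = (1/(fρ)) |∂P/∂n| = 1.72×10⁻³ / (1.31×10⁻⁴ × 0.965) = 13.6 m/s
Converting: 13.6 m/s × 1.944 = 26 knots

26 knots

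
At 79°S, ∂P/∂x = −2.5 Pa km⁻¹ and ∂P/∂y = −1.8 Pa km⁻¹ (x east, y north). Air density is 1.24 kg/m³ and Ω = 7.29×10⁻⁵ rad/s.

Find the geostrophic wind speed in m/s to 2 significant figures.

Coriolis parameter at 79°S:
f = 2Ω sin φ = 2 × 7.29×10⁻⁵ × sin 79° = 1.43×10⁻⁴ s⁻¹
In the Southern Hemisphere f is negative: f = −1.43×10⁻⁴ s⁻¹.
Component geostrophic relations (x east, y north):
u_g = −(1/(fρ)) ∂P/∂y,  v_g = (1/(fρ)) ∂P/∂x
u_g = −(−1.8×10⁻³)/(−1.43×10⁻⁴ × 1.24) = −10.1 m/s;  v_g = (−2.5×10⁻³)/(−1.43×10⁻⁴ × 1.24) = 14.1 m/s
|V_g| = √(u_g² + v_g²) = 17.4 m/s

17 m/s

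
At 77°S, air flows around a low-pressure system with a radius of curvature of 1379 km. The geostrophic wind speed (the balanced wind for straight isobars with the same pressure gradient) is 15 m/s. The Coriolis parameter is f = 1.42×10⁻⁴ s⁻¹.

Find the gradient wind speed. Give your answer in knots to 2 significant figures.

27 knots

Around a low, centrifugal force acts outward with Coriolis, so pressure-gradient force balances both:
(1/ρ)|∂P/∂n| = fV + V²/R  →  V² + fR·V − fR·V_g = 0
With fR = 1.42×10⁻⁴ × 1379×10³ m = 196 m/s:
V = [−fR + √((fR)² + 4 fR V_g)]/2 = [−196 + √(196² + 4×196×15)]/2 = 14 m/s
Subgeostrophic (V < V_g = 15 m/s), as expected around a low.
Converting: 14 m/s × 1.944 = 27 knots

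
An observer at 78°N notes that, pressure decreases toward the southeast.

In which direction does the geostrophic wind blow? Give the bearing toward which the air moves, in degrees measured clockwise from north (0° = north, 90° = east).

The pressure-gradient force points toward the southeast (bearing 135°).
Geostrophic balance: in the Northern Hemisphere the Coriolis force deflects motion to the right, so the geostrophic wind blows 90° to the right of the pressure-gradient force (low pressure on the left).
Rotating 135° by 90° clockwise gives 225° — the wind blows toward the southwest.

225°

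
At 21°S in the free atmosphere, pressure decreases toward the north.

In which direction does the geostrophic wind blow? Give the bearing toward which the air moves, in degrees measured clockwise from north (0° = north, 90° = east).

The pressure-gradient force points toward the north (bearing 000°).
Geostrophic balance: in the Southern Hemisphere the Coriolis force deflects motion to the left, so the geostrophic wind blows 90° to the left of the pressure-gradient force (low pressure on the right).
Rotating 000° by 90° counterclockwise gives 270° — the wind blows toward the west.

270°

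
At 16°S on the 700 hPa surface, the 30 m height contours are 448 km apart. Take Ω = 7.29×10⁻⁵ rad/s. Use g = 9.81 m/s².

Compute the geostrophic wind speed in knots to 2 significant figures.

32 knots

Coriolis parameter at 16°S:
f = 2Ω sin φ = 2 × 7.29×10⁻⁵ × sin 16° = 4.02×10⁻⁵ s⁻¹
Height gradient: |∂Z/∂n| = 30 m / 448000 m = 6.70×10⁻⁵
On a pressure surface, geostrophic balance gives V_g = (g/f)|∂Z/∂n|:
V_g = 9.81 × 6.70×10⁻⁵ / 4.02×10⁻⁵ = 16.3 m/s
Converting: 16.3 m/s × 1.944 = 32 knots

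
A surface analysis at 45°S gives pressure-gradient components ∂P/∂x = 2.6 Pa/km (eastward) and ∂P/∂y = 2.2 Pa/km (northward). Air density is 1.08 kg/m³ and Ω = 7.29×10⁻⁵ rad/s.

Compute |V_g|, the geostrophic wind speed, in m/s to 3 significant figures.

Coriolis parameter at 45°S:
f = 2Ω sin φ = 2 × 7.29×10⁻⁵ × sin 45° = 1.03×10⁻⁴ s⁻¹
In the Southern Hemisphere f is negative: f = −1.03×10⁻⁴ s⁻¹.
Component geostrophic relations (x east, y north):
u_g = −(1/(fρ)) ∂P/∂y,  v_g = (1/(fρ)) ∂P/∂x
u_g = −(2.2×10⁻³)/(−1.03×10⁻⁴ × 1.08) = 19.8 m/s;  v_g = (2.6×10⁻³)/(−1.03×10⁻⁴ × 1.08) = −23.4 m/s
|V_g| = √(u_g² + v_g²) = 30.6 m/s

30.6 m/s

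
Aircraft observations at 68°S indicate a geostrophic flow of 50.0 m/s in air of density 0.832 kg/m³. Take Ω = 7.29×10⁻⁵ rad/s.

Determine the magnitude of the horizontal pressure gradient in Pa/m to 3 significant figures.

Coriolis parameter at 68°S:
f = 2Ω sin φ = 2 × 7.29×10⁻⁵ × sin 68° = 1.35×10⁻⁴ s⁻¹
Geostrophic balance rearranged: |∂P/∂n| = f ρ V_g
|∂P/∂n| = 1.35×10⁻⁴ × 0.832 × 50.0 = 5.62×10⁻³ Pa/m

5.62×10⁻³ Pa/m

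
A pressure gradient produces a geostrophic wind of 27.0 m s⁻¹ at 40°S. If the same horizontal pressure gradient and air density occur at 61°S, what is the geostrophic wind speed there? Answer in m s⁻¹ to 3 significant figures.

19.8 m s⁻¹

With the same pressure gradient and density, V_g ∝ 1/f ∝ 1/sin φ.
V₂ = V₁ · sin φ₁ / sin φ₂ = 27.0 × sin 40° / sin 61°
V₂ = 27.0 × 0.6428/0.8746 = 19.8 m s⁻¹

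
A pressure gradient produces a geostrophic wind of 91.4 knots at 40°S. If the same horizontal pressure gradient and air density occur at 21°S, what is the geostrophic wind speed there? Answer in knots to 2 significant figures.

With the same pressure gradient and density, V_g ∝ 1/f ∝ 1/sin φ.
V₂ = V₁ · sin φ₁ / sin φ₂ = 91.4 × sin 40° / sin 21°
V₂ = 91.4 × 0.6428/0.3584 = 160 knots

160 knots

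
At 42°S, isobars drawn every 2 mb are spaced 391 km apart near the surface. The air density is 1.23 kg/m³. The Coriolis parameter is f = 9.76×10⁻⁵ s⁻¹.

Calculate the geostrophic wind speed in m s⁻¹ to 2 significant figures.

Pressure gradient: |∂P/∂n| = 200 Pa / 391000 m = 5.12×10⁻⁴ Pa/m
Geostrophic balance (pressure-gradient force = Coriolis force):
V_g = (1/(fρ)) |∂P/∂n| = 5.12×10⁻⁴ / (9.76×10⁻⁵ × 1.23) = 4.26 m/s

4.3 m s⁻¹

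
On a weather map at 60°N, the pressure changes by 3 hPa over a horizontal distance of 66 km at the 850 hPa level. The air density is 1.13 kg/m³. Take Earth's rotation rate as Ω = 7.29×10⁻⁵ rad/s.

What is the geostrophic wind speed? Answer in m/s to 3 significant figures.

Coriolis parameter at 60°N:
f = 2Ω sin φ = 2 × 7.29×10⁻⁵ × sin 60° = 1.26×10⁻⁴ s⁻¹
Pressure gradient: |∂P/∂n| = 300 Pa / 66000 m = 4.55×10⁻³ Pa/m
Geostrophic balance (pressure-gradient force = Coriolis force):
V_g = (1/(fρ)) |∂P/∂n| = 4.55×10⁻³ / (1.26×10⁻⁴ × 1.13) = 31.9 m/s

31.9 m/s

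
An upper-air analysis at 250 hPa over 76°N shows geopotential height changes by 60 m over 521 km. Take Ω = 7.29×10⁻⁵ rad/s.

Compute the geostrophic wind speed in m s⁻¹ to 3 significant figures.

7.99 m s⁻¹

Coriolis parameter at 76°N:
f = 2Ω sin φ = 2 × 7.29×10⁻⁵ × sin 76° = 1.41×10⁻⁴ s⁻¹
Height gradient: |∂Z/∂n| = 60 m / 521000 m = 1.15×10⁻⁴
On a pressure surface, geostrophic balance gives V_g = (g/f)|∂Z/∂n|:
V_g = 9.81 × 1.15×10⁻⁴ / 1.41×10⁻⁴ = 7.99 m/s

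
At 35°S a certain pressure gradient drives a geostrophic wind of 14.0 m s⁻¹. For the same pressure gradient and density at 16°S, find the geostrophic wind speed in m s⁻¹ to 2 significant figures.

With the same pressure gradient and density, V_g ∝ 1/f ∝ 1/sin φ.
V₂ = V₁ · sin φ₁ / sin φ₂ = 14.0 × sin 35° / sin 16°
V₂ = 14.0 × 0.5736/0.2756 = 29 m s⁻¹

29 m s⁻¹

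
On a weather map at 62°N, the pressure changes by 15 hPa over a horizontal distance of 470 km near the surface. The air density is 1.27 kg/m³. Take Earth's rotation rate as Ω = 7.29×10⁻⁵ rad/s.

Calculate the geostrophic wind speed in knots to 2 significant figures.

Coriolis parameter at 62°N:
f = 2Ω sin φ = 2 × 7.29×10⁻⁵ × sin 62° = 1.29×10⁻⁴ s⁻¹
Pressure gradient: |∂P/∂n| = 1500 Pa / 470000 m = 3.19×10⁻³ Pa/m
Geostrophic balance (pressure-gradient force = Coriolis force):
V_g = (1/(fρ)) |∂P/∂n| = 3.19×10⁻³ / (1.29×10⁻⁴ × 1.27) = 19.5 m/s
Converting: 19.5 m/s × 1.944 = 38 knots

38 knots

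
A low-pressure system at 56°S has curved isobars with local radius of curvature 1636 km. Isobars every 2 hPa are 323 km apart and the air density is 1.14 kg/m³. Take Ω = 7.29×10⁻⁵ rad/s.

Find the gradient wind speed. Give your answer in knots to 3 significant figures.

8.54 knots

Coriolis parameter at 56°S:
f = 2Ω sin φ = 2 × 7.29×10⁻⁵ × sin 56° = 1.21×10⁻⁴ s⁻¹
Pressure gradient: |∂P/∂n| = 200 Pa / 323000 m = 6.19×10⁻⁴ Pa/m
Geostrophic speed: V_g = |∂P/∂n|/(fρ) = 6.19×10⁻⁴/(1.21×10⁻⁴ × 1.14) = 4.49 m/s
Around a low, centrifugal force acts outward with Coriolis, so pressure-gradient force balances both:
(1/ρ)|∂P/∂n| = fV + V²/R  →  V² + fR·V − fR·V_g = 0
With fR = 1.21×10⁻⁴ × 1636×10³ m = 198 m/s:
V = [−fR + √((fR)² + 4 fR V_g)]/2 = [−198 + √(198² + 4×198×4.49)]/2 = 4.4 m/s
Subgeostrophic (V < V_g = 4.49 m/s), as expected around a low.
Converting: 4.4 m/s × 1.944 = 8.54 knots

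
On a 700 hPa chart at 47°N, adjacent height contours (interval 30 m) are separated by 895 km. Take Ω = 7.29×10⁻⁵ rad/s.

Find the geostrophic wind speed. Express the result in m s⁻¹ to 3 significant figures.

Coriolis parameter at 47°N:
f = 2Ω sin φ = 2 × 7.29×10⁻⁵ × sin 47° = 1.07×10⁻⁴ s⁻¹
Height gradient: |∂Z/∂n| = 30 m / 895000 m = 3.35×10⁻⁵
On a pressure surface, geostrophic balance gives V_g = (g/f)|∂Z/∂n|:
V_g = 9.81 × 3.35×10⁻⁵ / 1.07×10⁻⁴ = 3.08 m/s

3.08 m s⁻¹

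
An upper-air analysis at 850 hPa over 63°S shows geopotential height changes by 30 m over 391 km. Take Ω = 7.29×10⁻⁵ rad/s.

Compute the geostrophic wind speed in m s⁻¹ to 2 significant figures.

5.8 m s⁻¹

Coriolis parameter at 63°S:
f = 2Ω sin φ = 2 × 7.29×10⁻⁵ × sin 63° = 1.30×10⁻⁴ s⁻¹
Height gradient: |∂Z/∂n| = 30 m / 391000 m = 7.67×10⁻⁵
On a pressure surface, geostrophic balance gives V_g = (g/f)|∂Z/∂n|:
V_g = 9.81 × 7.67×10⁻⁵ / 1.30×10⁻⁴ = 5.79 m/s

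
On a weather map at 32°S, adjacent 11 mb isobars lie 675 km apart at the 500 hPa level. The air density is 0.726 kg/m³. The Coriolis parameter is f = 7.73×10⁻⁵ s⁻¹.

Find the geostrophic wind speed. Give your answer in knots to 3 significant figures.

56.4 knots

Pressure gradient: |∂P/∂n| = 1100 Pa / 675000 m = 1.63×10⁻³ Pa/m
Geostrophic balance (pressure-gradient force = Coriolis force):
V_g = (1/(fρ)) |∂P/∂n| = 1.63×10⁻³ / (7.73×10⁻⁵ × 0.726) = 29.0 m/s
Converting: 29.0 m/s × 1.944 = 56.4 knots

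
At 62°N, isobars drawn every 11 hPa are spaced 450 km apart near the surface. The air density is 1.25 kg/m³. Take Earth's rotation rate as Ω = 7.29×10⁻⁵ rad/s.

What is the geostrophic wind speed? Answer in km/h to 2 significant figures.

Coriolis parameter at 62°N:
f = 2Ω sin φ = 2 × 7.29×10⁻⁵ × sin 62° = 1.29×10⁻⁴ s⁻¹
Pressure gradient: |∂P/∂n| = 1100 Pa / 450000 m = 2.44×10⁻³ Pa/m
Geostrophic balance (pressure-gradient force = Coriolis force):
V_g = (1/(fρ)) |∂P/∂n| = 2.44×10⁻³ / (1.29×10⁻⁴ × 1.25) = 15.2 m/s
Converting: 15.2 m/s × 3.6 = 55 km/h

55 km/h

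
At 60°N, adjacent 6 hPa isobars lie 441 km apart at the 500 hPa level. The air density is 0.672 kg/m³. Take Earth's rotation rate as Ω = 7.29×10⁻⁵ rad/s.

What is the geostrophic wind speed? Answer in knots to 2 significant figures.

Coriolis parameter at 60°N:
f = 2Ω sin φ = 2 × 7.29×10⁻⁵ × sin 60° = 1.26×10⁻⁴ s⁻¹
Pressure gradient: |∂P/∂n| = 600 Pa / 441000 m = 1.36×10⁻³ Pa/m
Geostrophic balance (pressure-gradient force = Coriolis force):
V_g = (1/(fρ)) |∂P/∂n| = 1.36×10⁻³ / (1.26×10⁻⁴ × 0.672) = 16.0 m/s
Converting: 16.0 m/s × 1.944 = 31 knots

31 knots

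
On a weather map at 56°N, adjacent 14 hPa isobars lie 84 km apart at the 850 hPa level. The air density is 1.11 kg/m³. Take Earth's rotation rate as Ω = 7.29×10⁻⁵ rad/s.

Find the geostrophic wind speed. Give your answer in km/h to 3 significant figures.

447 km/h

Coriolis parameter at 56°N:
f = 2Ω sin φ = 2 × 7.29×10⁻⁵ × sin 56° = 1.21×10⁻⁴ s⁻¹
Pressure gradient: |∂P/∂n| = 1400 Pa / 84000 m = 1.67×10⁻² Pa/m
Geostrophic balance (pressure-gradient force = Coriolis force):
V_g = (1/(fρ)) |∂P/∂n| = 1.67×10⁻² / (1.21×10⁻⁴ × 1.11) = 124 m/s
Converting: 124 m/s × 3.6 = 447 km/h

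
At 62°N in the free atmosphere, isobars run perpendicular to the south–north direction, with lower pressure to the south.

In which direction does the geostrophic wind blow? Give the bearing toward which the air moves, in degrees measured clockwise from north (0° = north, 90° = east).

270°

The pressure-gradient force points toward the south (bearing 180°).
Geostrophic balance: in the Northern Hemisphere the Coriolis force deflects motion to the right, so the geostrophic wind blows 90° to the right of the pressure-gradient force (low pressure on the left).
Rotating 180° by 90° clockwise gives 270° — the wind blows toward the west.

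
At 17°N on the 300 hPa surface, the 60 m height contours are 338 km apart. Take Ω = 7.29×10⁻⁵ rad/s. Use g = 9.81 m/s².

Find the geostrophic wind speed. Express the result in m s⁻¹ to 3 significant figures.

40.9 m s⁻¹

Coriolis parameter at 17°N:
f = 2Ω sin φ = 2 × 7.29×10⁻⁵ × sin 17° = 4.26×10⁻⁵ s⁻¹
Height gradient: |∂Z/∂n| = 60 m / 338000 m = 1.78×10⁻⁴
On a pressure surface, geostrophic balance gives V_g = (g/f)|∂Z/∂n|:
V_g = 9.81 × 1.78×10⁻⁴ / 4.26×10⁻⁵ = 40.9 m/s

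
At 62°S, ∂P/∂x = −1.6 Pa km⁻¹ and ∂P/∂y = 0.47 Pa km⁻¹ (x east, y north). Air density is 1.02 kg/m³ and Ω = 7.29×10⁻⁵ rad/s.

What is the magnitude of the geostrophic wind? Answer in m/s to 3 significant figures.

12.7 m/s

Coriolis parameter at 62°S:
f = 2Ω sin φ = 2 × 7.29×10⁻⁵ × sin 62° = 1.29×10⁻⁴ s⁻¹
In the Southern Hemisphere f is negative: f = −1.29×10⁻⁴ s⁻¹.
Component geostrophic relations (x east, y north):
u_g = −(1/(fρ)) ∂P/∂y,  v_g = (1/(fρ)) ∂P/∂x
u_g = −(0.47×10⁻³)/(−1.29×10⁻⁴ × 1.02) = 3.58 m/s;  v_g = (−1.6×10⁻³)/(−1.29×10⁻⁴ × 1.02) = 12.2 m/s
|V_g| = √(u_g² + v_g²) = 12.7 m/s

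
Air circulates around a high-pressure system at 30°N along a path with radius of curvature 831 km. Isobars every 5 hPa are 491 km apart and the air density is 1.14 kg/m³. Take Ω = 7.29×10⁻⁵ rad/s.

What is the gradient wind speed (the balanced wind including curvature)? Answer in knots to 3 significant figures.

Coriolis parameter at 30°N:
f = 2Ω sin φ = 2 × 7.29×10⁻⁵ × sin 30° = 7.29×10⁻⁵ s⁻¹
Pressure gradient: |∂P/∂n| = 500 Pa / 491000 m = 1.02×10⁻³ Pa/m
Geostrophic speed: V_g = |∂P/∂n|/(fρ) = 1.02×10⁻³/(7.29×10⁻⁵ × 1.14) = 12.3 m/s
Around a high, pressure-gradient force acts outward with centrifugal, so Coriolis balances both:
fV = (1/ρ)|∂P/∂n| + V²/R  →  V² − fR·V + fR·V_g = 0
With fR = 7.29×10⁻⁵ × 831×10³ m = 60.6 m/s:
V = [fR − √((fR)² − 4 fR V_g)]/2 = [60.6 − √(60.6² − 4×60.6×12.3)]/2 = 17.1 m/s
Supergeostrophic (V > V_g = 12.3 m/s), as expected around a high.
Converting: 17.1 m/s × 1.944 = 33.2 knots

33.2 knots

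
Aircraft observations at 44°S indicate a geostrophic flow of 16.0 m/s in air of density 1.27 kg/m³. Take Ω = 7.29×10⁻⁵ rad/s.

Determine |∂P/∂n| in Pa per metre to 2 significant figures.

Coriolis parameter at 44°S:
f = 2Ω sin φ = 2 × 7.29×10⁻⁵ × sin 44° = 1.01×10⁻⁴ s⁻¹
Geostrophic balance rearranged: |∂P/∂n| = f ρ V_g
|∂P/∂n| = 1.01×10⁻⁴ × 1.27 × 16.0 = 2.06×10⁻³ Pa/m

2.1×10⁻³ Pa/m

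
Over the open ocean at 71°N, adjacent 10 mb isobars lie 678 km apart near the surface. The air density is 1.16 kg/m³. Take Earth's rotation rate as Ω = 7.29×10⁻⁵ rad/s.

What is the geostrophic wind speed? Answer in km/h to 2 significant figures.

33 km/h

Coriolis parameter at 71°N:
f = 2Ω sin φ = 2 × 7.29×10⁻⁵ × sin 71° = 1.38×10⁻⁴ s⁻¹
Pressure gradient: |∂P/∂n| = 1000 Pa / 678000 m = 1.47×10⁻³ Pa/m
Geostrophic balance (pressure-gradient force = Coriolis force):
V_g = (1/(fρ)) |∂P/∂n| = 1.47×10⁻³ / (1.38×10⁻⁴ × 1.16) = 9.22 m/s
Converting: 9.22 m/s × 3.6 = 33 km/h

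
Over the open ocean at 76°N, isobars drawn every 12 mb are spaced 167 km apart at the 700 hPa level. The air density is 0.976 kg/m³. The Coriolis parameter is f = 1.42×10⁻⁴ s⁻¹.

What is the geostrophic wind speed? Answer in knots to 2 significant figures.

100 knots

Pressure gradient: |∂P/∂n| = 1200 Pa / 167000 m = 7.19×10⁻³ Pa/m
Geostrophic balance (pressure-gradient force = Coriolis force):
V_g = (1/(fρ)) |∂P/∂n| = 7.19×10⁻³ / (1.42×10⁻⁴ × 0.976) = 51.8 m/s
Converting: 51.8 m/s × 1.944 = 100 knots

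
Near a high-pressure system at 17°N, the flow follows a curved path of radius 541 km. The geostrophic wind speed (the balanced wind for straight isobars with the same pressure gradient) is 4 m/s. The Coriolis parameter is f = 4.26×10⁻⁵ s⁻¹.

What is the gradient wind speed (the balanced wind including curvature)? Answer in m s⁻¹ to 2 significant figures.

Around a high, pressure-gradient force acts outward with centrifugal, so Coriolis balances both:
fV = (1/ρ)|∂P/∂n| + V²/R  →  V² − fR·V + fR·V_g = 0
With fR = 4.26×10⁻⁵ × 541×10³ m = 23.0 m/s:
V = [fR − √((fR)² − 4 fR V_g)]/2 = [23.0 − √(23.0² − 4×23.0×4)]/2 = 5.15 m/s
Supergeostrophic (V > V_g = 4 m/s), as expected around a high.

5.2 m s⁻¹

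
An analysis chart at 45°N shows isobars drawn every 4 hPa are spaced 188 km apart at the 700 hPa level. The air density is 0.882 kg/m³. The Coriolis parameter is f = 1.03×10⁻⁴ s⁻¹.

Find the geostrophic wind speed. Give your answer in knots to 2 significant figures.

Pressure gradient: |∂P/∂n| = 400 Pa / 188000 m = 2.13×10⁻³ Pa/m
Geostrophic balance (pressure-gradient force = Coriolis force):
V_g = (1/(fρ)) |∂P/∂n| = 2.13×10⁻³ / (1.03×10⁻⁴ × 0.882) = 23.4 m/s
Converting: 23.4 m/s × 1.944 = 46 knots

46 knots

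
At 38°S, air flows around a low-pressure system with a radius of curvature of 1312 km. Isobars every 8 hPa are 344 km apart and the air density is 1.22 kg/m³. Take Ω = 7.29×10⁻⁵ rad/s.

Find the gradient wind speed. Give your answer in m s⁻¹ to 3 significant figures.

18.4 m s⁻¹

Coriolis parameter at 38°S:
f = 2Ω sin φ = 2 × 7.29×10⁻⁵ × sin 38° = 8.98×10⁻⁵ s⁻¹
Pressure gradient: |∂P/∂n| = 800 Pa / 344000 m = 2.33×10⁻³ Pa/m
Geostrophic speed: V_g = |∂P/∂n|/(fρ) = 2.33×10⁻³/(8.98×10⁻⁵ × 1.22) = 21.2 m/s
Around a low, centrifugal force acts outward with Coriolis, so pressure-gradient force balances both:
(1/ρ)|∂P/∂n| = fV + V²/R  →  V² + fR·V − fR·V_g = 0
With fR = 8.98×10⁻⁵ × 1312×10³ m = 118 m/s:
V = [−fR + √((fR)² + 4 fR V_g)]/2 = [−118 + √(118² + 4×118×21.2)]/2 = 18.4 m/s
Subgeostrophic (V < V_g = 21.2 m/s), as expected around a low.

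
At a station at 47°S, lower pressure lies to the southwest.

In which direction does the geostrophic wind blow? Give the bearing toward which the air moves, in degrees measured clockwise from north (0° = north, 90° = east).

135°

The pressure-gradient force points toward the southwest (bearing 225°).
Geostrophic balance: in the Southern Hemisphere the Coriolis force deflects motion to the left, so the geostrophic wind blows 90° to the left of the pressure-gradient force (low pressure on the right).
Rotating 225° by 90° counterclockwise gives 135° — the wind blows toward the southeast.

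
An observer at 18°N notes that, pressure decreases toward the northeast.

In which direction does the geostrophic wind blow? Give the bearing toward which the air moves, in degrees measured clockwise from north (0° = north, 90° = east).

135°

The pressure-gradient force points toward the northeast (bearing 045°).
Geostrophic balance: in the Northern Hemisphere the Coriolis force deflects motion to the right, so the geostrophic wind blows 90° to the right of the pressure-gradient force (low pressure on the left).
Rotating 045° by 90° clockwise gives 135° — the wind blows toward the southeast.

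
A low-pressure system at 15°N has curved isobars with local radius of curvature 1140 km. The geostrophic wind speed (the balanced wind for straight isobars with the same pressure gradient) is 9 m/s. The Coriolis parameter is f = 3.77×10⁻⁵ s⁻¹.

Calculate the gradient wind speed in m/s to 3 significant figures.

7.64 m/s

Around a low, centrifugal force acts outward with Coriolis, so pressure-gradient force balances both:
(1/ρ)|∂P/∂n| = fV + V²/R  →  V² + fR·V − fR·V_g = 0
With fR = 3.77×10⁻⁵ × 1140×10³ m = 43.0 m/s:
V = [−fR + √((fR)² + 4 fR V_g)]/2 = [−43.0 + √(43.0² + 4×43.0×9)]/2 = 7.64 m/s
Subgeostrophic (V < V_g = 9 m/s), as expected around a low.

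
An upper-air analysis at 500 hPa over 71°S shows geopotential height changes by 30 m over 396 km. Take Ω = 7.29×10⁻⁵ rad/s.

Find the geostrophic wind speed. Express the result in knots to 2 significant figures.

Coriolis parameter at 71°S:
f = 2Ω sin φ = 2 × 7.29×10⁻⁵ × sin 71° = 1.38×10⁻⁴ s⁻¹
Height gradient: |∂Z/∂n| = 30 m / 396000 m = 7.58×10⁻⁵
On a pressure surface, geostrophic balance gives V_g = (g/f)|∂Z/∂n|:
V_g = 9.81 × 7.58×10⁻⁵ / 1.38×10⁻⁴ = 5.39 m/s
Converting: 5.39 m/s × 1.944 = 10 knots

10 knots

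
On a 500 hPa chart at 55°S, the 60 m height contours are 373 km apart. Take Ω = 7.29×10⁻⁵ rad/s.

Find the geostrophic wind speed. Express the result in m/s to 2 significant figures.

Coriolis parameter at 55°S:
f = 2Ω sin φ = 2 × 7.29×10⁻⁵ × sin 55° = 1.19×10⁻⁴ s⁻¹
Height gradient: |∂Z/∂n| = 60 m / 373000 m = 1.61×10⁻⁴
On a pressure surface, geostrophic balance gives V_g = (g/f)|∂Z/∂n|:
V_g = 9.81 × 1.61×10⁻⁴ / 1.19×10⁻⁴ = 13.2 m/s

13 m/s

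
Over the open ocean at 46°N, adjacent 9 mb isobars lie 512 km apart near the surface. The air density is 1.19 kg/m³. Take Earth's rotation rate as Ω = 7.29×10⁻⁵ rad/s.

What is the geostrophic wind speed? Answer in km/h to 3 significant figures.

50.7 km/h

Coriolis parameter at 46°N:
f = 2Ω sin φ = 2 × 7.29×10⁻⁵ × sin 46° = 1.05×10⁻⁴ s⁻¹
Pressure gradient: |∂P/∂n| = 900 Pa / 512000 m = 1.76×10⁻³ Pa/m
Geostrophic balance (pressure-gradient force = Coriolis force):
V_g = (1/(fρ)) |∂P/∂n| = 1.76×10⁻³ / (1.05×10⁻⁴ × 1.19) = 14.1 m/s
Converting: 14.1 m/s × 3.6 = 50.7 km/h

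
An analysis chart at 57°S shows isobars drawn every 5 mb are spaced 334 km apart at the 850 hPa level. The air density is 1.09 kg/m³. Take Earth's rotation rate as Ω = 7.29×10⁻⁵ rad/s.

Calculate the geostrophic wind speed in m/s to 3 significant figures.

11.2 m/s

Coriolis parameter at 57°S:
f = 2Ω sin φ = 2 × 7.29×10⁻⁵ × sin 57° = 1.22×10⁻⁴ s⁻¹
Pressure gradient: |∂P/∂n| = 500 Pa / 334000 m = 1.50×10⁻³ Pa/m
Geostrophic balance (pressure-gradient force = Coriolis force):
V_g = (1/(fρ)) |∂P/∂n| = 1.50×10⁻³ / (1.22×10⁻⁴ × 1.09) = 11.2 m/s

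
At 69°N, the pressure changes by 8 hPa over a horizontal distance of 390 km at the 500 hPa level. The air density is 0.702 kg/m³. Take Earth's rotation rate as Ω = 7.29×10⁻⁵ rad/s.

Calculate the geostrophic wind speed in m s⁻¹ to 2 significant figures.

21 m s⁻¹

Coriolis parameter at 69°N:
f = 2Ω sin φ = 2 × 7.29×10⁻⁵ × sin 69° = 1.36×10⁻⁴ s⁻¹
Pressure gradient: |∂P/∂n| = 800 Pa / 390000 m = 2.05×10⁻³ Pa/m
Geostrophic balance (pressure-gradient force = Coriolis force):
V_g = (1/(fρ)) |∂P/∂n| = 2.05×10⁻³ / (1.36×10⁻⁴ × 0.702) = 21.5 m/s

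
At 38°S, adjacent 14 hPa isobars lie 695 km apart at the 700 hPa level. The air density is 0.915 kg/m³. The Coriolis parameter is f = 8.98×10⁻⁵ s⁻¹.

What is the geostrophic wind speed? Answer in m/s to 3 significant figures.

24.5 m/s

Pressure gradient: |∂P/∂n| = 1400 Pa / 695000 m = 2.01×10⁻³ Pa/m
Geostrophic balance (pressure-gradient force = Coriolis force):
V_g = (1/(fρ)) |∂P/∂n| = 2.01×10⁻³ / (8.98×10⁻⁵ × 0.915) = 24.5 m/s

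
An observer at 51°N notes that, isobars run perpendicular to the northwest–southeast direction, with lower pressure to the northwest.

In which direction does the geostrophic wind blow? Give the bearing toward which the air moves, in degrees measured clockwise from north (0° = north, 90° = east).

045°

The pressure-gradient force points toward the northwest (bearing 315°).
Geostrophic balance: in the Northern Hemisphere the Coriolis force deflects motion to the right, so the geostrophic wind blows 90° to the right of the pressure-gradient force (low pressure on the left).
Rotating 315° by 90° clockwise gives 045° — the wind blows toward the northeast.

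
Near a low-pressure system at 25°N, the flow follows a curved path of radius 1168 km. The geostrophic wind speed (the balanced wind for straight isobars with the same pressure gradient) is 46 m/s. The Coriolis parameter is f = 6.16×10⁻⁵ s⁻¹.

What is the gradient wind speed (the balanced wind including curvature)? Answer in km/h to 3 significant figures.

115 km/h

Around a low, centrifugal force acts outward with Coriolis, so pressure-gradient force balances both:
(1/ρ)|∂P/∂n| = fV + V²/R  →  V² + fR·V − fR·V_g = 0
With fR = 6.16×10⁻⁵ × 1168×10³ m = 71.9 m/s:
V = [−fR + √((fR)² + 4 fR V_g)]/2 = [−71.9 + √(71.9² + 4×71.9×46)]/2 = 31.9 m/s
Subgeostrophic (V < V_g = 46 m/s), as expected around a low.
Converting: 31.9 m/s × 3.6 = 115 km/h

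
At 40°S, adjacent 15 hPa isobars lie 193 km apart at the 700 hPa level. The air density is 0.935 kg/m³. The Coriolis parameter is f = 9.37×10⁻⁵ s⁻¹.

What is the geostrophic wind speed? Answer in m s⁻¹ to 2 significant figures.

89 m s⁻¹

Pressure gradient: |∂P/∂n| = 1500 Pa / 193000 m = 7.77×10⁻³ Pa/m
Geostrophic balance (pressure-gradient force = Coriolis force):
V_g = (1/(fρ)) |∂P/∂n| = 7.77×10⁻³ / (9.37×10⁻⁵ × 0.935) = 88.7 m/s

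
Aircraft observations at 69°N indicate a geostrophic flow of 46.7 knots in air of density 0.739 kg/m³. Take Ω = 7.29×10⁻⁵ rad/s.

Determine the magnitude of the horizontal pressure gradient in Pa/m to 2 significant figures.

Coriolis parameter at 69°N:
f = 2Ω sin φ = 2 × 7.29×10⁻⁵ × sin 69° = 1.36×10⁻⁴ s⁻¹
Wind speed in SI: 46.7 knots = 24.0 m/s
Geostrophic balance rearranged: |∂P/∂n| = f ρ V_g
|∂P/∂n| = 1.36×10⁻⁴ × 0.739 × 24.0 = 2.42×10⁻³ Pa/m

2.4×10⁻³ Pa/m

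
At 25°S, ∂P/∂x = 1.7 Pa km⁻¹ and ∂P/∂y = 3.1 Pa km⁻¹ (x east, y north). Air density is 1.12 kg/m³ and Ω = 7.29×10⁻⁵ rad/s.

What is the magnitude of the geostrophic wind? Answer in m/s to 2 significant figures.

51 m/s

Coriolis parameter at 25°S:
f = 2Ω sin φ = 2 × 7.29×10⁻⁵ × sin 25° = 6.16×10⁻⁵ s⁻¹
In the Southern Hemisphere f is negative: f = −6.16×10⁻⁵ s⁻¹.
Component geostrophic relations (x east, y north):
u_g = −(1/(fρ)) ∂P/∂y,  v_g = (1/(fρ)) ∂P/∂x
u_g = −(3.1×10⁻³)/(−6.16×10⁻⁵ × 1.12) = 44.9 m/s;  v_g = (1.7×10⁻³)/(−6.16×10⁻⁵ × 1.12) = −24.6 m/s
|V_g| = √(u_g² + v_g²) = 51.2 m/s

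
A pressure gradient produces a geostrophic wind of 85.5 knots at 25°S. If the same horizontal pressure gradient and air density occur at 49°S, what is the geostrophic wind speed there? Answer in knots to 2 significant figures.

48 knots

With the same pressure gradient and density, V_g ∝ 1/f ∝ 1/sin φ.
V₂ = V₁ · sin φ₁ / sin φ₂ = 85.5 × sin 25° / sin 49°
V₂ = 85.5 × 0.4226/0.7547 = 48 knots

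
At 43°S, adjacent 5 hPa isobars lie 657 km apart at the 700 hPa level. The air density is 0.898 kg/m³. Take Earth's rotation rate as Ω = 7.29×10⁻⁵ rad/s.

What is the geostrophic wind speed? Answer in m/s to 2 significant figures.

8.5 m/s

Coriolis parameter at 43°S:
f = 2Ω sin φ = 2 × 7.29×10⁻⁵ × sin 43° = 9.94×10⁻⁵ s⁻¹
Pressure gradient: |∂P/∂n| = 500 Pa / 657000 m = 7.61×10⁻⁴ Pa/m
Geostrophic balance (pressure-gradient force = Coriolis force):
V_g = (1/(fρ)) |∂P/∂n| = 7.61×10⁻⁴ / (9.94×10⁻⁵ × 0.898) = 8.52 m/s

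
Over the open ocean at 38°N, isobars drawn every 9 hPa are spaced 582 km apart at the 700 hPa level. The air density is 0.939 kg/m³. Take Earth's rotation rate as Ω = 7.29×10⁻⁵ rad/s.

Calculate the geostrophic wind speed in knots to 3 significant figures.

Coriolis parameter at 38°N:
f = 2Ω sin φ = 2 × 7.29×10⁻⁵ × sin 38° = 8.98×10⁻⁵ s⁻¹
Pressure gradient: |∂P/∂n| = 900 Pa / 582000 m = 1.55×10⁻³ Pa/m
Geostrophic balance (pressure-gradient force = Coriolis force):
V_g = (1/(fρ)) |∂P/∂n| = 1.55×10⁻³ / (8.98×10⁻⁵ × 0.939) = 18.3 m/s
Converting: 18.3 m/s × 1.944 = 35.7 knots

35.7 knots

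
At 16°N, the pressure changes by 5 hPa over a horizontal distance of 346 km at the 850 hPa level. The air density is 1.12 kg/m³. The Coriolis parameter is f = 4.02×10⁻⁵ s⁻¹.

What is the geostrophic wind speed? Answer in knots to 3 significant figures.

62.4 knots

Pressure gradient: |∂P/∂n| = 500 Pa / 346000 m = 1.45×10⁻³ Pa/m
Geostrophic balance (pressure-gradient force = Coriolis force):
V_g = (1/(fρ)) |∂P/∂n| = 1.45×10⁻³ / (4.02×10⁻⁵ × 1.12) = 32.1 m/s
Converting: 32.1 m/s × 1.944 = 62.4 knots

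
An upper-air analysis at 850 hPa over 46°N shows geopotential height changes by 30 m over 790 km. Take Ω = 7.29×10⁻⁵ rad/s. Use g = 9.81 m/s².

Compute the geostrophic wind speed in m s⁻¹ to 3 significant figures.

Coriolis parameter at 46°N:
f = 2Ω sin φ = 2 × 7.29×10⁻⁵ × sin 46° = 1.05×10⁻⁴ s⁻¹
Height gradient: |∂Z/∂n| = 30 m / 790000 m = 3.80×10⁻⁵
On a pressure surface, geostrophic balance gives V_g = (g/f)|∂Z/∂n|:
V_g = 9.81 × 3.80×10⁻⁵ / 1.05×10⁻⁴ = 3.55 m/s

3.55 m s⁻¹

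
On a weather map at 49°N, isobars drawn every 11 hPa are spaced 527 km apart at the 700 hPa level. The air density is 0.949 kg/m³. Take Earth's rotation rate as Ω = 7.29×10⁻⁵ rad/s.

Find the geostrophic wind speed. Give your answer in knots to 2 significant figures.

Coriolis parameter at 49°N:
f = 2Ω sin φ = 2 × 7.29×10⁻⁵ × sin 49° = 1.10×10⁻⁴ s⁻¹
Pressure gradient: |∂P/∂n| = 1100 Pa / 527000 m = 2.09×10⁻³ Pa/m
Geostrophic balance (pressure-gradient force = Coriolis force):
V_g = (1/(fρ)) |∂P/∂n| = 2.09×10⁻³ / (1.10×10⁻⁴ × 0.949) = 20.0 m/s
Converting: 20.0 m/s × 1.944 = 39 knots

39 knots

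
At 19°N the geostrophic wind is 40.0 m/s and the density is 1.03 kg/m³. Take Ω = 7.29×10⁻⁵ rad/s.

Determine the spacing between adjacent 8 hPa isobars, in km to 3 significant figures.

409 km

Coriolis parameter at 19°N:
f = 2Ω sin φ = 2 × 7.29×10⁻⁵ × sin 19° = 4.75×10⁻⁵ s⁻¹
Geostrophic balance rearranged: |∂P/∂n| = f ρ V_g
|∂P/∂n| = 4.75×10⁻⁵ × 1.03 × 40.0 = 1.96×10⁻³ Pa/m
Isobar spacing: Δn = ΔP/|∂P/∂n| = 800 Pa / 1.96×10⁻³ Pa/m = 409066 m ≈ 409 km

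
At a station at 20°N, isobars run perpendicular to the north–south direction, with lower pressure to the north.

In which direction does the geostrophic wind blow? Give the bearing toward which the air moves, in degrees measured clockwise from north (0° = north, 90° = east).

090°

The pressure-gradient force points toward the north (bearing 000°).
Geostrophic balance: in the Northern Hemisphere the Coriolis force deflects motion to the right, so the geostrophic wind blows 90° to the right of the pressure-gradient force (low pressure on the left).
Rotating 000° by 90° clockwise gives 090° — the wind blows toward the east.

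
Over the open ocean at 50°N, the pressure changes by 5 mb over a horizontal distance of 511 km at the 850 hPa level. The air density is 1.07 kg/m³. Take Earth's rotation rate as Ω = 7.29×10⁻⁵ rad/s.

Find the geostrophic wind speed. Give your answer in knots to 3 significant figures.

Coriolis parameter at 50°N:
f = 2Ω sin φ = 2 × 7.29×10⁻⁵ × sin 50° = 1.12×10⁻⁴ s⁻¹
Pressure gradient: |∂P/∂n| = 500 Pa / 511000 m = 9.78×10⁻⁴ Pa/m
Geostrophic balance (pressure-gradient force = Coriolis force):
V_g = (1/(fρ)) |∂P/∂n| = 9.78×10⁻⁴ / (1.12×10⁻⁴ × 1.07) = 8.19 m/s
Converting: 8.19 m/s × 1.944 = 15.9 knots

15.9 knots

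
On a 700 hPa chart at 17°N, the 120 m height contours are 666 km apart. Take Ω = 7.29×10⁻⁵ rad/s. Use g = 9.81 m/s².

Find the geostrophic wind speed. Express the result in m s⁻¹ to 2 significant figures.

Coriolis parameter at 17°N:
f = 2Ω sin φ = 2 × 7.29×10⁻⁵ × sin 17° = 4.26×10⁻⁵ s⁻¹
Height gradient: |∂Z/∂n| = 120 m / 666000 m = 1.80×10⁻⁴
On a pressure surface, geostrophic balance gives V_g = (g/f)|∂Z/∂n|:
V_g = 9.81 × 1.80×10⁻⁴ / 4.26×10⁻⁵ = 41.5 m/s

41 m s⁻¹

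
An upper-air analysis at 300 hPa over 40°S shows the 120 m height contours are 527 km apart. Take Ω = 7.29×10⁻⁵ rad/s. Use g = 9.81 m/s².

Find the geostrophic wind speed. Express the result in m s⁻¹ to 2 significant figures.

24 m s⁻¹

Coriolis parameter at 40°S:
f = 2Ω sin φ = 2 × 7.29×10⁻⁵ × sin 40° = 9.37×10⁻⁵ s⁻¹
Height gradient: |∂Z/∂n| = 120 m / 527000 m = 2.28×10⁻⁴
On a pressure surface, geostrophic balance gives V_g = (g/f)|∂Z/∂n|:
V_g = 9.81 × 2.28×10⁻⁴ / 9.37×10⁻⁵ = 23.8 m/s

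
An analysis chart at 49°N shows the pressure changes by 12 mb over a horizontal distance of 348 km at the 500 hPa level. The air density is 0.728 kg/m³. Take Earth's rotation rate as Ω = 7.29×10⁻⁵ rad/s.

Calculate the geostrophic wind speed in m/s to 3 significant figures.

Coriolis parameter at 49°N:
f = 2Ω sin φ = 2 × 7.29×10⁻⁵ × sin 49° = 1.10×10⁻⁴ s⁻¹
Pressure gradient: |∂P/∂n| = 1200 Pa / 348000 m = 3.45×10⁻³ Pa/m
Geostrophic balance (pressure-gradient force = Coriolis force):
V_g = (1/(fρ)) |∂P/∂n| = 3.45×10⁻³ / (1.10×10⁻⁴ × 0.728) = 43.0 m/s

43.0 m/s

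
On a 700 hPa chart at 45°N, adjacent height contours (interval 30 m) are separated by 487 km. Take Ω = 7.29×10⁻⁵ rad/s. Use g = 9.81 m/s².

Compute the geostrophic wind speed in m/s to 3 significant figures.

5.86 m/s

Coriolis parameter at 45°N:
f = 2Ω sin φ = 2 × 7.29×10⁻⁵ × sin 45° = 1.03×10⁻⁴ s⁻¹
Height gradient: |∂Z/∂n| = 30 m / 487000 m = 6.16×10⁻⁵
On a pressure surface, geostrophic balance gives V_g = (g/f)|∂Z/∂n|:
V_g = 9.81 × 6.16×10⁻⁵ / 1.03×10⁻⁴ = 5.86 m/s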